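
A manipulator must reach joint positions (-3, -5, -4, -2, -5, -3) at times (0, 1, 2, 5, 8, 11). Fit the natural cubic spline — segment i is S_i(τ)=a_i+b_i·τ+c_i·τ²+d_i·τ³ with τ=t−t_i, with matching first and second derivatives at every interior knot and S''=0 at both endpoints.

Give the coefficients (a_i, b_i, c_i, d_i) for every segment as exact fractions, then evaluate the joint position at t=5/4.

  seg 0: a=-3 b=-3464/1251 c=0 d=962/1251
  seg 1: a=-5 b=-578/1251 c=962/417 d=-1057/1251
  seg 2: a=-4 b=2023/1251 c=-95/417 d=-334/11259
  seg 3: a=-2 b=-689/1251 c=-619/1251 d=1295/11259
  seg 4: a=-5 b=-518/1251 c=676/1251 d=-676/11259
S(5/4) = -133027/26688

Δ: Δ0=-2, Δ1=1, Δ2=2/3, Δ3=-1, Δ4=2/3
row 1: diag=4, rhs=18; c'=1/4, d'=9/2
row 2: denom=8−1·1/4=31/4; d'=(-2−1·9/2)/(31/4)=-26/31
row 3: denom=12−3·12/31=336/31; d'=(-10−3·-26/31)/(336/31)=-29/42
row 4: denom=12−3·31/112=1251/112; d'=(10−3·-29/42)/(1251/112)=1352/1251
back: M4=1352/1251
back: M3=-29/42−31/112·1352/1251=-1238/1251
back: M2=-26/31−12/31·-1238/1251=-190/417
back: M1=9/2−1/4·-190/417=1924/417
M: M0=0, M1=1924/417, M2=-190/417, M3=-1238/1251, M4=1352/1251, M5=0
seg 0: a=-3, c=M0/2=0, d=(M1−M0)/(6·1)=962/1251, b=Δ0−h0·(2M0+M1)/6=-3464/1251
seg 1: a=-5, c=M1/2=962/417, d=(M2−M1)/(6·1)=-1057/1251, b=Δ1−h1·(2M1+M2)/6=-578/1251
seg 2: a=-4, c=M2/2=-95/417, d=(M3−M2)/(6·3)=-334/11259, b=Δ2−h2·(2M2+M3)/6=2023/1251
seg 3: a=-2, c=M3/2=-619/1251, d=(M4−M3)/(6·3)=1295/11259, b=Δ3−h3·(2M3+M4)/6=-689/1251
seg 4: a=-5, c=M4/2=676/1251, d=(M5−M4)/(6·3)=-676/11259, b=Δ4−h4·(2M4+M5)/6=-518/1251
t_q=5/4 → seg 1, τ=1/4; S=-5+-578/1251·τ+962/417·τ²+-1057/1251·τ³=-133027/26688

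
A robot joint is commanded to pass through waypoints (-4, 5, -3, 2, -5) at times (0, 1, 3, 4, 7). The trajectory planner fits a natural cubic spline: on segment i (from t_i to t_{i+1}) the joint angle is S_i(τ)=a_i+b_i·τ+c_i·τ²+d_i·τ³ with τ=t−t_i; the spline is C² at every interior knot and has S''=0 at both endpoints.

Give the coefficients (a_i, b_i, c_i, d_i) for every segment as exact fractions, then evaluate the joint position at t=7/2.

Δ: Δ0=9, Δ1=-4, Δ2=5, Δ3=-7/3
row 1: diag=6, rhs=-78; c'=1/3, d'=-13
row 2: denom=6−2·1/3=16/3; d'=(54−2·-13)/(16/3)=15
row 3: denom=8−1·3/16=125/16; d'=(-44−1·15)/(125/16)=-944/125
back: M3=-944/125
back: M2=15−3/16·-944/125=2052/125
back: M1=-13−1/3·2052/125=-2309/125
M: M0=0, M1=-2309/125, M2=2052/125, M3=-944/125, M4=0
seg 0: a=-4, c=M0/2=0, d=(M1−M0)/(6·1)=-2309/750, b=Δ0−h0·(2M0+M1)/6=9059/750
seg 1: a=5, c=M1/2=-2309/250, d=(M2−M1)/(6·2)=4361/1500, b=Δ1−h1·(2M1+M2)/6=1066/375
seg 2: a=-3, c=M2/2=1026/125, d=(M3−M2)/(6·1)=-1498/375, b=Δ2−h2·(2M2+M3)/6=59/75
seg 3: a=2, c=M3/2=-472/125, d=(M4−M3)/(6·3)=472/1125, b=Δ3−h3·(2M3+M4)/6=1957/375
t_q=7/2 → seg 2, τ=1/2; S=-3+59/75·τ+1026/125·τ²+-1498/375·τ³=-527/500

  seg 0: a=-4 b=9059/750 c=0 d=-2309/750
  seg 1: a=5 b=1066/375 c=-2309/250 d=4361/1500
  seg 2: a=-3 b=59/75 c=1026/125 d=-1498/375
  seg 3: a=2 b=1957/375 c=-472/125 d=472/1125
S(7/2) = -527/500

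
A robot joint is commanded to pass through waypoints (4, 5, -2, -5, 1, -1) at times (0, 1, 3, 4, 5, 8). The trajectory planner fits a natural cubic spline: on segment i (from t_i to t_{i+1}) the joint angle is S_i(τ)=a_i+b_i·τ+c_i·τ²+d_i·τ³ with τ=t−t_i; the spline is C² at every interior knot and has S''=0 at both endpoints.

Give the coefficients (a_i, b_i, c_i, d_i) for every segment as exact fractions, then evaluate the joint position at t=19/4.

Δ: Δ0=1, Δ1=-7/2, Δ2=-3, Δ3=6, Δ4=-2/3
row 1: diag=6, rhs=-27; c'=1/3, d'=-9/2
row 2: denom=6−2·1/3=16/3; d'=(3−2·-9/2)/(16/3)=9/4
row 3: denom=4−1·3/16=61/16; d'=(54−1·9/4)/(61/16)=828/61
row 4: denom=8−1·16/61=472/61; d'=(-40−1·828/61)/(472/61)=-817/118
back: M4=-817/118
back: M3=828/61−16/61·-817/118=908/59
back: M2=9/4−3/16·908/59=-75/118
back: M1=-9/2−1/3·-75/118=-253/59
M: M0=0, M1=-253/59, M2=-75/118, M3=908/59, M4=-817/118, M5=0
seg 0: a=4, c=M0/2=0, d=(M1−M0)/(6·1)=-253/354, b=Δ0−h0·(2M0+M1)/6=607/354
seg 1: a=5, c=M1/2=-253/118, d=(M2−M1)/(6·2)=431/1416, b=Δ1−h1·(2M1+M2)/6=-76/177
seg 2: a=-2, c=M2/2=-75/236, d=(M3−M2)/(6·1)=1891/708, b=Δ2−h2·(2M2+M3)/6=-1895/354
seg 3: a=-5, c=M3/2=454/59, d=(M4−M3)/(6·1)=-2633/708, b=Δ3−h3·(2M3+M4)/6=1433/708
seg 4: a=1, c=M4/2=-817/236, d=(M5−M4)/(6·3)=817/2124, b=Δ4−h4·(2M4+M5)/6=2215/354
t_q=19/4 → seg 3, τ=3/4; S=-5+1433/708·τ+454/59·τ²+-2633/708·τ³=-10913/15104

  seg 0: a=4 b=607/354 c=0 d=-253/354
  seg 1: a=5 b=-76/177 c=-253/118 d=431/1416
  seg 2: a=-2 b=-1895/354 c=-75/236 d=1891/708
  seg 3: a=-5 b=1433/708 c=454/59 d=-2633/708
  seg 4: a=1 b=2215/354 c=-817/236 d=817/2124
S(19/4) = -10913/15104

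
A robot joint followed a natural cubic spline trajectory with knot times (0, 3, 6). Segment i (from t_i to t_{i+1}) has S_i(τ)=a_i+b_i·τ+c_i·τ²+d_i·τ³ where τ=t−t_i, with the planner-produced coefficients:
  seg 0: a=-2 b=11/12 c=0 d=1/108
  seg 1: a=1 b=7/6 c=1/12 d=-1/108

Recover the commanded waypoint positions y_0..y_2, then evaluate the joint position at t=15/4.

y_0 = S_0(0) = a_0 = -2
y_1 = S_1(0) = a_1 = 1
y_2 = S_1(3) = 5
t_q=15/4 is in segment 1 (τ=3/4); S_1(τ)=491/256

y_0=-2 y_1=1 y_2=5
S(15/4) = 491/256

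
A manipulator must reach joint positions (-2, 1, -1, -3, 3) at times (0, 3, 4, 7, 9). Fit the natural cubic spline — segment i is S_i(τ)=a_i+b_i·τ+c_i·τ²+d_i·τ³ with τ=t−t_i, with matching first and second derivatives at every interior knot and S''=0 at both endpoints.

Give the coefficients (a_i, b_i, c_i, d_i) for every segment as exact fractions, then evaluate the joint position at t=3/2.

  seg 0: a=-2 b=602/279 c=0 d=-323/2511
  seg 1: a=1 b=-367/279 c=-323/279 d=44/93
  seg 2: a=-1 b=-617/279 c=73/279 d=212/2511
  seg 3: a=-3 b=457/279 c=95/93 d=-95/558
S(3/2) = 199/248

Δ: Δ0=1, Δ1=-2, Δ2=-2/3, Δ3=3
row 1: diag=8, rhs=-18; c'=1/8, d'=-9/4
row 2: denom=8−1·1/8=63/8; d'=(8−1·-9/4)/(63/8)=82/63
row 3: denom=10−3·8/21=62/7; d'=(22−3·82/63)/(62/7)=190/93
back: M3=190/93
back: M2=82/63−8/21·190/93=146/279
back: M1=-9/4−1/8·146/279=-646/279
M: M0=0, M1=-646/279, M2=146/279, M3=190/93, M4=0
seg 0: a=-2, c=M0/2=0, d=(M1−M0)/(6·3)=-323/2511, b=Δ0−h0·(2M0+M1)/6=602/279
seg 1: a=1, c=M1/2=-323/279, d=(M2−M1)/(6·1)=44/93, b=Δ1−h1·(2M1+M2)/6=-367/279
seg 2: a=-1, c=M2/2=73/279, d=(M3−M2)/(6·3)=212/2511, b=Δ2−h2·(2M2+M3)/6=-617/279
seg 3: a=-3, c=M3/2=95/93, d=(M4−M3)/(6·2)=-95/558, b=Δ3−h3·(2M3+M4)/6=457/279
t_q=3/2 → seg 0, τ=3/2; S=-2+602/279·τ+0·τ²+-323/2511·τ³=199/248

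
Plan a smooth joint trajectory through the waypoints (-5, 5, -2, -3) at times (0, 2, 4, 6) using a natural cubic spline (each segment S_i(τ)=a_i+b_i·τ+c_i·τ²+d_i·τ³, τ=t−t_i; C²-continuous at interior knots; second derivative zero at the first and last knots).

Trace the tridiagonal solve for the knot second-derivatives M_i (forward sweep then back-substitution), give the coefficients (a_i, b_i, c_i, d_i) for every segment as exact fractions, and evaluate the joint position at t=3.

  seg 0: a=-5 b=112/15 c=0 d=-37/60
  seg 1: a=5 b=1/15 c=-37/10 d=23/24
  seg 2: a=-2 b=-97/30 c=41/20 d=-41/120
S(3) = 93/40

Δ: Δ0=5, Δ1=-7/2, Δ2=-1/2
row 1: diag=8, rhs=-51; c'=1/4, d'=-51/8
row 2: denom=8−2·1/4=15/2; d'=(18−2·-51/8)/(15/2)=41/10
back: M2=41/10
back: M1=-51/8−1/4·41/10=-37/5
M: M0=0, M1=-37/5, M2=41/10, M3=0
seg 0: a=-5, c=M0/2=0, d=(M1−M0)/(6·2)=-37/60, b=Δ0−h0·(2M0+M1)/6=112/15
seg 1: a=5, c=M1/2=-37/10, d=(M2−M1)/(6·2)=23/24, b=Δ1−h1·(2M1+M2)/6=1/15
seg 2: a=-2, c=M2/2=41/20, d=(M3−M2)/(6·2)=-41/120, b=Δ2−h2·(2M2+M3)/6=-97/30
t_q=3 → seg 1, τ=1; S=5+1/15·τ+-37/10·τ²+23/24·τ³=93/40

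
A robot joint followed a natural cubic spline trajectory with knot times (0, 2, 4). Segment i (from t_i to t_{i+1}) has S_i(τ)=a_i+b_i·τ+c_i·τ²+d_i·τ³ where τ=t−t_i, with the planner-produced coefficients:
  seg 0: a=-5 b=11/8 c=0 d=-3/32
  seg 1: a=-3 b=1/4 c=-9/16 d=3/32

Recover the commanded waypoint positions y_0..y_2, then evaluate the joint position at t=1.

y_0=-5 y_1=-3 y_2=-4
S(1) = -119/32

y_0 = S_0(0) = a_0 = -5
y_1 = S_1(0) = a_1 = -3
y_2 = S_1(2) = -4
t_q=1 is in segment 0 (τ=1); S_0(τ)=-119/32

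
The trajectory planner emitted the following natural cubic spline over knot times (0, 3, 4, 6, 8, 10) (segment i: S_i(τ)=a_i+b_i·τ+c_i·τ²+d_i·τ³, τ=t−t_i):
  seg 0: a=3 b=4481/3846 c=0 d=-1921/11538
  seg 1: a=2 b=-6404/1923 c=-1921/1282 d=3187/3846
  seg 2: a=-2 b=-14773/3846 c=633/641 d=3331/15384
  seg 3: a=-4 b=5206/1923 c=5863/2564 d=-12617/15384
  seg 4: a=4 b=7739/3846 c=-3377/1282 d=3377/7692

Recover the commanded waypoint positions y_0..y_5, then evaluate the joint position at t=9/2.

y_0 = S_0(0) = a_0 = 3
y_1 = S_1(0) = a_1 = 2
y_2 = S_2(0) = a_2 = -2
y_3 = S_3(0) = a_3 = -4
y_4 = S_4(0) = a_4 = 4
y_5 = S_4(2) = 1
t_q=9/2 is in segment 2 (τ=1/2); S_2(τ)=-149599/41024

y_0=3 y_1=2 y_2=-2 y_3=-4 y_4=4 y_5=1
S(9/2) = -149599/41024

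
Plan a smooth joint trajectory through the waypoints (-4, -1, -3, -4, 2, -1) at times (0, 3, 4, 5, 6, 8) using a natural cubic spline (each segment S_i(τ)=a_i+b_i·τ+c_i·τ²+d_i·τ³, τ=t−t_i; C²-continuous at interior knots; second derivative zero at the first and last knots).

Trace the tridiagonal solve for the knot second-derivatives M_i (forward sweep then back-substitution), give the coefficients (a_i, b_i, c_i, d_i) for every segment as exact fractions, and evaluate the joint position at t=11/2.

  seg 0: a=-4 b=2719/1330 c=0 d=-463/3990
  seg 1: a=-1 b=-724/665 c=-1389/1330 d=177/1330
  seg 2: a=-3 b=-739/266 c=-429/665 d=3223/1330
  seg 3: a=-4 b=2129/665 c=8811/1330 d=-727/190
  seg 4: a=2 b=6613/1330 c=-3228/665 d=538/665
S(11/2) = -2599/2128

Δ: Δ0=1, Δ1=-2, Δ2=-1, Δ3=6, Δ4=-3/2
row 1: diag=8, rhs=-18; c'=1/8, d'=-9/4
row 2: denom=4−1·1/8=31/8; d'=(6−1·-9/4)/(31/8)=66/31
row 3: denom=4−1·8/31=116/31; d'=(42−1·66/31)/(116/31)=309/29
row 4: denom=6−1·31/116=665/116; d'=(-45−1·309/29)/(665/116)=-6456/665
back: M4=-6456/665
back: M3=309/29−31/116·-6456/665=8811/665
back: M2=66/31−8/31·8811/665=-858/665
back: M1=-9/4−1/8·-858/665=-1389/665
M: M0=0, M1=-1389/665, M2=-858/665, M3=8811/665, M4=-6456/665, M5=0
seg 0: a=-4, c=M0/2=0, d=(M1−M0)/(6·3)=-463/3990, b=Δ0−h0·(2M0+M1)/6=2719/1330
seg 1: a=-1, c=M1/2=-1389/1330, d=(M2−M1)/(6·1)=177/1330, b=Δ1−h1·(2M1+M2)/6=-724/665
seg 2: a=-3, c=M2/2=-429/665, d=(M3−M2)/(6·1)=3223/1330, b=Δ2−h2·(2M2+M3)/6=-739/266
seg 3: a=-4, c=M3/2=8811/1330, d=(M4−M3)/(6·1)=-727/190, b=Δ3−h3·(2M3+M4)/6=2129/665
seg 4: a=2, c=M4/2=-3228/665, d=(M5−M4)/(6·2)=538/665, b=Δ4−h4·(2M4+M5)/6=6613/1330
t_q=11/2 → seg 3, τ=1/2; S=-4+2129/665·τ+8811/1330·τ²+-727/190·τ³=-2599/2128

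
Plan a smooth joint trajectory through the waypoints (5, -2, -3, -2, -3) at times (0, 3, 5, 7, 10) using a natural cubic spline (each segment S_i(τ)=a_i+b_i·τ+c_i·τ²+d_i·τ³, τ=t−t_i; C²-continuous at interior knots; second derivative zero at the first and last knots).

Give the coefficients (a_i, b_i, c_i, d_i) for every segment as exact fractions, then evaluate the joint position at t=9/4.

Δ: Δ0=-7/3, Δ1=-1/2, Δ2=1/2, Δ3=-1/3
row 1: diag=10, rhs=11; c'=1/5, d'=11/10
row 2: denom=8−2·1/5=38/5; d'=(6−2·11/10)/(38/5)=1/2
row 3: denom=10−2·5/19=180/19; d'=(-5−2·1/2)/(180/19)=-19/30
back: M3=-19/30
back: M2=1/2−5/19·-19/30=2/3
back: M1=11/10−1/5·2/3=29/30
M: M0=0, M1=29/30, M2=2/3, M3=-19/30, M4=0
seg 0: a=5, c=M0/2=0, d=(M1−M0)/(6·3)=29/540, b=Δ0−h0·(2M0+M1)/6=-169/60
seg 1: a=-2, c=M1/2=29/60, d=(M2−M1)/(6·2)=-1/40, b=Δ1−h1·(2M1+M2)/6=-41/30
seg 2: a=-3, c=M2/2=1/3, d=(M3−M2)/(6·2)=-13/120, b=Δ2−h2·(2M2+M3)/6=4/15
seg 3: a=-2, c=M3/2=-19/60, d=(M4−M3)/(6·3)=19/540, b=Δ3−h3·(2M3+M4)/6=3/10
t_q=9/4 → seg 0, τ=9/4; S=5+-169/60·τ+0·τ²+29/540·τ³=-929/1280

  seg 0: a=5 b=-169/60 c=0 d=29/540
  seg 1: a=-2 b=-41/30 c=29/60 d=-1/40
  seg 2: a=-3 b=4/15 c=1/3 d=-13/120
  seg 3: a=-2 b=3/10 c=-19/60 d=19/540
S(9/4) = -929/1280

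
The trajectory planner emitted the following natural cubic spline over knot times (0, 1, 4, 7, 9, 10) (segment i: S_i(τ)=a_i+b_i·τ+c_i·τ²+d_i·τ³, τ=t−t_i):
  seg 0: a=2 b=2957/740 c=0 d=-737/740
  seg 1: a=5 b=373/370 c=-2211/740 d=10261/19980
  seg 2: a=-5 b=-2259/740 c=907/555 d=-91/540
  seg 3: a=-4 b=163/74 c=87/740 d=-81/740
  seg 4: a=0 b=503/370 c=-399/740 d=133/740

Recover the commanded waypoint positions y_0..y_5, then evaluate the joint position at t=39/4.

y_0=2 y_1=5 y_2=-5 y_3=-4 y_4=0 y_5=1
S(39/4) = 7503/9472

y_0 = S_0(0) = a_0 = 2
y_1 = S_1(0) = a_1 = 5
y_2 = S_2(0) = a_2 = -5
y_3 = S_3(0) = a_3 = -4
y_4 = S_4(0) = a_4 = 0
y_5 = S_4(1) = 1
t_q=39/4 is in segment 4 (τ=3/4); S_4(τ)=7503/9472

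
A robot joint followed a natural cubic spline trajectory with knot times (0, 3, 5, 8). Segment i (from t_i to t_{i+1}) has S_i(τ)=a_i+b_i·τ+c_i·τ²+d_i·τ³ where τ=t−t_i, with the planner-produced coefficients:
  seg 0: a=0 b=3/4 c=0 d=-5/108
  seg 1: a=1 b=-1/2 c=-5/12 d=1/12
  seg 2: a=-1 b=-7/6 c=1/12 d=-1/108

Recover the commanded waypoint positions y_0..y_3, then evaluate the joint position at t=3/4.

y_0 = S_0(0) = a_0 = 0
y_1 = S_1(0) = a_1 = 1
y_2 = S_2(0) = a_2 = -1
y_3 = S_2(3) = -4
t_q=3/4 is in segment 0 (τ=3/4); S_0(τ)=139/256

y_0=0 y_1=1 y_2=-1 y_3=-4
S(3/4) = 139/256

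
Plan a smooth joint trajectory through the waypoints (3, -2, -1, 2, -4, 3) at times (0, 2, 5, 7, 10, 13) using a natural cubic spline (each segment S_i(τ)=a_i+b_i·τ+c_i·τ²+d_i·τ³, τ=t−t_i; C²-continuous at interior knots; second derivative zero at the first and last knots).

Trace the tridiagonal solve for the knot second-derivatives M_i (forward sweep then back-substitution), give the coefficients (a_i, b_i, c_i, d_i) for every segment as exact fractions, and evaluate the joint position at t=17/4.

  seg 0: a=3 b=-6363/2138 c=0 d=509/4276
  seg 1: a=-2 b=-3309/2138 c=1527/2138 d=-839/28863
  seg 2: a=-1 b=4175/2138 c=2903/6414 d=-4355/12828
  seg 3: a=2 b=-1993/6414 c=-5081/3207 d=19651/57726
  seg 4: a=-4 b=-2006/3207 c=3163/2138 d=-3163/19242
S(17/4) = -150359/68416

Δ: Δ0=-5/2, Δ1=1/3, Δ2=3/2, Δ3=-2, Δ4=7/3
row 1: diag=10, rhs=17; c'=3/10, d'=17/10
row 2: denom=10−3·3/10=91/10; d'=(7−3·17/10)/(91/10)=19/91
row 3: denom=10−2·20/91=870/91; d'=(-21−2·19/91)/(870/91)=-1949/870
row 4: denom=12−3·91/290=3207/290; d'=(26−3·-1949/870)/(3207/290)=3163/1069
back: M4=3163/1069
back: M3=-1949/870−91/290·3163/1069=-10162/3207
back: M2=19/91−20/91·-10162/3207=2903/3207
back: M1=17/10−3/10·2903/3207=1527/1069
M: M0=0, M1=1527/1069, M2=2903/3207, M3=-10162/3207, M4=3163/1069, M5=0
seg 0: a=3, c=M0/2=0, d=(M1−M0)/(6·2)=509/4276, b=Δ0−h0·(2M0+M1)/6=-6363/2138
seg 1: a=-2, c=M1/2=1527/2138, d=(M2−M1)/(6·3)=-839/28863, b=Δ1−h1·(2M1+M2)/6=-3309/2138
seg 2: a=-1, c=M2/2=2903/6414, d=(M3−M2)/(6·2)=-4355/12828, b=Δ2−h2·(2M2+M3)/6=4175/2138
seg 3: a=2, c=M3/2=-5081/3207, d=(M4−M3)/(6·3)=19651/57726, b=Δ3−h3·(2M3+M4)/6=-1993/6414
seg 4: a=-4, c=M4/2=3163/2138, d=(M5−M4)/(6·3)=-3163/19242, b=Δ4−h4·(2M4+M5)/6=-2006/3207
t_q=17/4 → seg 1, τ=9/4; S=-2+-3309/2138·τ+1527/2138·τ²+-839/28863·τ³=-150359/68416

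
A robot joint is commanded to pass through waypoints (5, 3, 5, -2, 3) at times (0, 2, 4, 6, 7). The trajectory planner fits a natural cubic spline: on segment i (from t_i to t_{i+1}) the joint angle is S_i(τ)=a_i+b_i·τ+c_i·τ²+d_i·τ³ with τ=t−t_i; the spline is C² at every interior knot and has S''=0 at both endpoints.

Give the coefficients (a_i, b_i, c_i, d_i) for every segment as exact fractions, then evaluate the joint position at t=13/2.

Δ: Δ0=-1, Δ1=1, Δ2=-7/2, Δ3=5
row 1: diag=8, rhs=12; c'=1/4, d'=3/2
row 2: denom=8−2·1/4=15/2; d'=(-27−2·3/2)/(15/2)=-4
row 3: denom=6−2·4/15=82/15; d'=(51−2·-4)/(82/15)=885/82
back: M3=885/82
back: M2=-4−4/15·885/82=-282/41
back: M1=3/2−1/4·-282/41=132/41
M: M0=0, M1=132/41, M2=-282/41, M3=885/82, M4=0
seg 0: a=5, c=M0/2=0, d=(M1−M0)/(6·2)=11/41, b=Δ0−h0·(2M0+M1)/6=-85/41
seg 1: a=3, c=M1/2=66/41, d=(M2−M1)/(6·2)=-69/82, b=Δ1−h1·(2M1+M2)/6=47/41
seg 2: a=5, c=M2/2=-141/41, d=(M3−M2)/(6·2)=483/328, b=Δ2−h2·(2M2+M3)/6=-103/41
seg 3: a=-2, c=M3/2=885/164, d=(M4−M3)/(6·1)=-295/164, b=Δ3−h3·(2M3+M4)/6=115/82
t_q=13/2 → seg 3, τ=1/2; S=-2+115/82·τ+885/164·τ²+-295/164·τ³=-229/1312

  seg 0: a=5 b=-85/41 c=0 d=11/41
  seg 1: a=3 b=47/41 c=66/41 d=-69/82
  seg 2: a=5 b=-103/41 c=-141/41 d=483/328
  seg 3: a=-2 b=115/82 c=885/164 d=-295/164
S(13/2) = -229/1312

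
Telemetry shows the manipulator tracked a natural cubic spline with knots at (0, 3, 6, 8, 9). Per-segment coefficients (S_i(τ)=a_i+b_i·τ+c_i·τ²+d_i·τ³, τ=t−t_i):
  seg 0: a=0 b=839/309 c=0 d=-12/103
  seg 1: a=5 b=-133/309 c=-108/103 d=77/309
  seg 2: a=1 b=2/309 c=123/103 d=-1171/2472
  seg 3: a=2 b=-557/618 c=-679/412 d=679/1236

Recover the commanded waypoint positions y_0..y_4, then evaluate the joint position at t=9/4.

y_0=0 y_1=5 y_2=1 y_3=2 y_4=0
S(9/4) = 7881/1648

y_0 = S_0(0) = a_0 = 0
y_1 = S_1(0) = a_1 = 5
y_2 = S_2(0) = a_2 = 1
y_3 = S_3(0) = a_3 = 2
y_4 = S_3(1) = 0
t_q=9/4 is in segment 0 (τ=9/4); S_0(τ)=7881/1648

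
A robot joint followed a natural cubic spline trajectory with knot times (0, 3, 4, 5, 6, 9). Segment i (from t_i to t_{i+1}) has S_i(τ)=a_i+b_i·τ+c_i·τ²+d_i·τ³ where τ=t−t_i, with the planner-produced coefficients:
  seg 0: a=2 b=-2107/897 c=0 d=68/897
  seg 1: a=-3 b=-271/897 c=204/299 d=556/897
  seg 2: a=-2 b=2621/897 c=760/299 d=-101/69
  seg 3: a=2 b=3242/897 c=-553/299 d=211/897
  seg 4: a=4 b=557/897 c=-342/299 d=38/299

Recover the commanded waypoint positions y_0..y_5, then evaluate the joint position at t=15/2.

y_0 = S_0(0) = a_0 = 2
y_1 = S_1(0) = a_1 = -3
y_2 = S_2(0) = a_2 = -2
y_3 = S_3(0) = a_3 = 2
y_4 = S_4(0) = a_4 = 4
y_5 = S_4(3) = -1
t_q=15/2 is in segment 4 (τ=3/2); S_4(τ)=3333/1196

y_0=2 y_1=-3 y_2=-2 y_3=2 y_4=4 y_5=-1
S(15/2) = 3333/1196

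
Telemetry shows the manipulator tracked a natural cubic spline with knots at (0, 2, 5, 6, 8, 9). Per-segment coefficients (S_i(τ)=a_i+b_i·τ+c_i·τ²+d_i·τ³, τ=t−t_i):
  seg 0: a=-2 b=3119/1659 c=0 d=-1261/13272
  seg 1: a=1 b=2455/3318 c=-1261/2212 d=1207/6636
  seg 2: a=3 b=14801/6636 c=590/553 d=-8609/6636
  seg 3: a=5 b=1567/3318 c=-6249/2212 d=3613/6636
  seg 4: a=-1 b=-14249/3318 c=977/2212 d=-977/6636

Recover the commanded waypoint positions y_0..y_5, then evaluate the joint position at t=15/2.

y_0 = S_0(0) = a_0 = -2
y_1 = S_1(0) = a_1 = 1
y_2 = S_2(0) = a_2 = 3
y_3 = S_3(0) = a_3 = 5
y_4 = S_4(0) = a_4 = -1
y_5 = S_4(1) = -5
t_q=15/2 is in segment 3 (τ=3/2); S_3(τ)=21051/17696

y_0=-2 y_1=1 y_2=3 y_3=5 y_4=-1 y_5=-5
S(15/2) = 21051/17696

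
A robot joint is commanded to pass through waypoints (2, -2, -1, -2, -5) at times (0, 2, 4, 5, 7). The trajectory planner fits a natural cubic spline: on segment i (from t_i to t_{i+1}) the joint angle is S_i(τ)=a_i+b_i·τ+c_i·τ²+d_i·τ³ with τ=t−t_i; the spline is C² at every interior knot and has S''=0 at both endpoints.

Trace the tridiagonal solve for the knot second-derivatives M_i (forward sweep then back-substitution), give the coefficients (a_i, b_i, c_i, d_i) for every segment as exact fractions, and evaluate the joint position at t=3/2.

  seg 0: a=2 b=-721/256 c=0 d=209/1024
  seg 1: a=-2 b=-47/128 c=627/512 d=-405/1024
  seg 2: a=-1 b=-55/256 c=-147/128 d=93/256
  seg 3: a=-2 b=-91/64 c=-15/256 d=5/512
S(3/2) = -12581/8192

Δ: Δ0=-2, Δ1=1/2, Δ2=-1, Δ3=-3/2
row 1: diag=8, rhs=15; c'=1/4, d'=15/8
row 2: denom=6−2·1/4=11/2; d'=(-9−2·15/8)/(11/2)=-51/22
row 3: denom=6−1·2/11=64/11; d'=(-3−1·-51/22)/(64/11)=-15/128
back: M3=-15/128
back: M2=-51/22−2/11·-15/128=-147/64
back: M1=15/8−1/4·-147/64=627/256
M: M0=0, M1=627/256, M2=-147/64, M3=-15/128, M4=0
seg 0: a=2, c=M0/2=0, d=(M1−M0)/(6·2)=209/1024, b=Δ0−h0·(2M0+M1)/6=-721/256
seg 1: a=-2, c=M1/2=627/512, d=(M2−M1)/(6·2)=-405/1024, b=Δ1−h1·(2M1+M2)/6=-47/128
seg 2: a=-1, c=M2/2=-147/128, d=(M3−M2)/(6·1)=93/256, b=Δ2−h2·(2M2+M3)/6=-55/256
seg 3: a=-2, c=M3/2=-15/256, d=(M4−M3)/(6·2)=5/512, b=Δ3−h3·(2M3+M4)/6=-91/64
t_q=3/2 → seg 0, τ=3/2; S=2+-721/256·τ+0·τ²+209/1024·τ³=-12581/8192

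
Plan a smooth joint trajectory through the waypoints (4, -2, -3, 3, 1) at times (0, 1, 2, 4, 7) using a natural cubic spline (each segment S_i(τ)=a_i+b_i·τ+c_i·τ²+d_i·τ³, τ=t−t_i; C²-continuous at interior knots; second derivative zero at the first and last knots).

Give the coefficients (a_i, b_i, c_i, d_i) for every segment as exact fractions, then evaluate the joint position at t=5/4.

  seg 0: a=4 b=-2275/321 c=0 d=349/321
  seg 1: a=-2 b=-1228/321 c=349/107 d=-140/321
  seg 2: a=-3 b=446/321 c=209/107 d=-737/1284
  seg 3: a=3 b=743/321 c=-319/214 d=319/1926
S(5/4) = -1181/428

Δ: Δ0=-6, Δ1=-1, Δ2=3, Δ3=-2/3
row 1: diag=4, rhs=30; c'=1/4, d'=15/2
row 2: denom=6−1·1/4=23/4; d'=(24−1·15/2)/(23/4)=66/23
row 3: denom=10−2·8/23=214/23; d'=(-22−2·66/23)/(214/23)=-319/107
back: M3=-319/107
back: M2=66/23−8/23·-319/107=418/107
back: M1=15/2−1/4·418/107=698/107
M: M0=0, M1=698/107, M2=418/107, M3=-319/107, M4=0
seg 0: a=4, c=M0/2=0, d=(M1−M0)/(6·1)=349/321, b=Δ0−h0·(2M0+M1)/6=-2275/321
seg 1: a=-2, c=M1/2=349/107, d=(M2−M1)/(6·1)=-140/321, b=Δ1−h1·(2M1+M2)/6=-1228/321
seg 2: a=-3, c=M2/2=209/107, d=(M3−M2)/(6·2)=-737/1284, b=Δ2−h2·(2M2+M3)/6=446/321
seg 3: a=3, c=M3/2=-319/214, d=(M4−M3)/(6·3)=319/1926, b=Δ3−h3·(2M3+M4)/6=743/321
t_q=5/4 → seg 1, τ=1/4; S=-2+-1228/321·τ+349/107·τ²+-140/321·τ³=-1181/428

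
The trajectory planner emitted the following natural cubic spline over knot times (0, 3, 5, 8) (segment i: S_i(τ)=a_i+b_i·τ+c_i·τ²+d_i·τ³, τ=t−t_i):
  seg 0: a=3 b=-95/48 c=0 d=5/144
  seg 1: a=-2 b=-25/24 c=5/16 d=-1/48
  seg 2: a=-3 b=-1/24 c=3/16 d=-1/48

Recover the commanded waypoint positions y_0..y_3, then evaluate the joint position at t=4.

y_0 = S_0(0) = a_0 = 3
y_1 = S_1(0) = a_1 = -2
y_2 = S_2(0) = a_2 = -3
y_3 = S_2(3) = -2
t_q=4 is in segment 1 (τ=1); S_1(τ)=-11/4

y_0=3 y_1=-2 y_2=-3 y_3=-2
S(4) = -11/4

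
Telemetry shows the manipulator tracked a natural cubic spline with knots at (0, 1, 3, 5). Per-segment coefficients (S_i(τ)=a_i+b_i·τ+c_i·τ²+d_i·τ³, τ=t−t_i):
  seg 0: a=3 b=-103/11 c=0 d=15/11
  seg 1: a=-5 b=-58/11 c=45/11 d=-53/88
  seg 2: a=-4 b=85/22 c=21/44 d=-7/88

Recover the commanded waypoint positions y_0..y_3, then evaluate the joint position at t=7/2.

y_0 = S_0(0) = a_0 = 3
y_1 = S_1(0) = a_1 = -5
y_2 = S_2(0) = a_2 = -4
y_3 = S_2(2) = 5
t_q=7/2 is in segment 2 (τ=1/2); S_2(τ)=-1379/704

y_0=3 y_1=-5 y_2=-4 y_3=5
S(7/2) = -1379/704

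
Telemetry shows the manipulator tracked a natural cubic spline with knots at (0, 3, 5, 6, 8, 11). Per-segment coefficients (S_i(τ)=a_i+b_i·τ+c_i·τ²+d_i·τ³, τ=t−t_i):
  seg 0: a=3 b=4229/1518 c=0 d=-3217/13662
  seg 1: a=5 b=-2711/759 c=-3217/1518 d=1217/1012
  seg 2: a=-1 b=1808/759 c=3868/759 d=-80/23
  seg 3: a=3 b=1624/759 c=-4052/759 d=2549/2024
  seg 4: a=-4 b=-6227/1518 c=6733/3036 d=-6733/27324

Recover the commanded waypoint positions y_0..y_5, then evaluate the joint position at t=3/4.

y_0 = S_0(0) = a_0 = 3
y_1 = S_1(0) = a_1 = 5
y_2 = S_2(0) = a_2 = -1
y_3 = S_3(0) = a_3 = 3
y_4 = S_4(0) = a_4 = -4
y_5 = S_4(3) = -3
t_q=3/4 is in segment 0 (τ=3/4); S_0(τ)=161599/32384

y_0=3 y_1=5 y_2=-1 y_3=3 y_4=-4 y_5=-3
S(3/4) = 161599/32384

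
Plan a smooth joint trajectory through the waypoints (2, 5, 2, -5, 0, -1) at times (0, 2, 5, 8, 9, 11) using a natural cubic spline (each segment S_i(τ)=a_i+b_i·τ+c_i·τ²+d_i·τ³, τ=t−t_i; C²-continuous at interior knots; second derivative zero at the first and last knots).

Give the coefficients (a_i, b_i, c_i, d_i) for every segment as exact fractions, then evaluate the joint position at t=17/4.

  seg 0: a=2 b=16597/9354 c=0 d=-1283/18708
  seg 1: a=5 b=8899/9354 c=-1283/3118 d=-3353/42093
  seg 2: a=2 b=-34313/9354 c=-10555/9354 d=22076/42093
  seg 3: a=-5 b=34813/9354 c=11199/3118 d=-10820/4677
  seg 4: a=0 b=37087/9354 c=-10441/3118 d=10441/18708
S(17/4) = 414079/99776

Δ: Δ0=3/2, Δ1=-1, Δ2=-7/3, Δ3=5, Δ4=-1/2
row 1: diag=10, rhs=-15; c'=3/10, d'=-3/2
row 2: denom=12−3·3/10=111/10; d'=(-8−3·-3/2)/(111/10)=-35/111
row 3: denom=8−3·10/37=266/37; d'=(44−3·-35/111)/(266/37)=1663/266
row 4: denom=6−1·37/266=1559/266; d'=(-33−1·1663/266)/(1559/266)=-10441/1559
back: M4=-10441/1559
back: M3=1663/266−37/266·-10441/1559=11199/1559
back: M2=-35/111−10/37·11199/1559=-10555/4677
back: M1=-3/2−3/10·-10555/4677=-1283/1559
M: M0=0, M1=-1283/1559, M2=-10555/4677, M3=11199/1559, M4=-10441/1559, M5=0
seg 0: a=2, c=M0/2=0, d=(M1−M0)/(6·2)=-1283/18708, b=Δ0−h0·(2M0+M1)/6=16597/9354
seg 1: a=5, c=M1/2=-1283/3118, d=(M2−M1)/(6·3)=-3353/42093, b=Δ1−h1·(2M1+M2)/6=8899/9354
seg 2: a=2, c=M2/2=-10555/9354, d=(M3−M2)/(6·3)=22076/42093, b=Δ2−h2·(2M2+M3)/6=-34313/9354
seg 3: a=-5, c=M3/2=11199/3118, d=(M4−M3)/(6·1)=-10820/4677, b=Δ3−h3·(2M3+M4)/6=34813/9354
seg 4: a=0, c=M4/2=-10441/3118, d=(M5−M4)/(6·2)=10441/18708, b=Δ4−h4·(2M4+M5)/6=37087/9354
t_q=17/4 → seg 1, τ=9/4; S=5+8899/9354·τ+-1283/3118·τ²+-3353/42093·τ³=414079/99776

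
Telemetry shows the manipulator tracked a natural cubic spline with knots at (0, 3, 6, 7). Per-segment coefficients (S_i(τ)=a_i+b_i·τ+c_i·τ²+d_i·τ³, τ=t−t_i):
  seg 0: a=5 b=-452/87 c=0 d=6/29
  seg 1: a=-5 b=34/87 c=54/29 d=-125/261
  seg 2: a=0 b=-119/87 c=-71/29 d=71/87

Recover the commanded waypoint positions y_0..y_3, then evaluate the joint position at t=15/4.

y_0=5 y_1=-5 y_2=0 y_3=-3
S(15/4) = -7167/1856

y_0 = S_0(0) = a_0 = 5
y_1 = S_1(0) = a_1 = -5
y_2 = S_2(0) = a_2 = 0
y_3 = S_2(1) = -3
t_q=15/4 is in segment 1 (τ=3/4); S_1(τ)=-7167/1856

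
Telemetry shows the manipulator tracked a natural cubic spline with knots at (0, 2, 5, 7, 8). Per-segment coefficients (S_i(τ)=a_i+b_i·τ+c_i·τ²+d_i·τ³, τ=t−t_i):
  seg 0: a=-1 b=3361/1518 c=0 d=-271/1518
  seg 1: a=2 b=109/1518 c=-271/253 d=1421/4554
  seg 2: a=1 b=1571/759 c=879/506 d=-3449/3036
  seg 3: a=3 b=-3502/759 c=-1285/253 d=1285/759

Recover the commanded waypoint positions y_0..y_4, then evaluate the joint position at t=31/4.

y_0=-1 y_1=2 y_2=1 y_3=3 y_4=-5
S(31/4) = -42151/16192

y_0 = S_0(0) = a_0 = -1
y_1 = S_1(0) = a_1 = 2
y_2 = S_2(0) = a_2 = 1
y_3 = S_3(0) = a_3 = 3
y_4 = S_3(1) = -5
t_q=31/4 is in segment 3 (τ=3/4); S_3(τ)=-42151/16192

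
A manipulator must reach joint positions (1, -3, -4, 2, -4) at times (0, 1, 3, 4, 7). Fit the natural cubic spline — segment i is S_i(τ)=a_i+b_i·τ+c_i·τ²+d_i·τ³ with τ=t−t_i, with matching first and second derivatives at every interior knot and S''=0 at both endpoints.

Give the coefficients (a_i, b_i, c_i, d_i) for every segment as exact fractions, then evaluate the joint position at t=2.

Δ: Δ0=-4, Δ1=-1/2, Δ2=6, Δ3=-2
row 1: diag=6, rhs=21; c'=1/3, d'=7/2
row 2: denom=6−2·1/3=16/3; d'=(39−2·7/2)/(16/3)=6
row 3: denom=8−1·3/16=125/16; d'=(-48−1·6)/(125/16)=-864/125
back: M3=-864/125
back: M2=6−3/16·-864/125=912/125
back: M1=7/2−1/3·912/125=267/250
M: M0=0, M1=267/250, M2=912/125, M3=-864/125, M4=0
seg 0: a=1, c=M0/2=0, d=(M1−M0)/(6·1)=89/500, b=Δ0−h0·(2M0+M1)/6=-2089/500
seg 1: a=-3, c=M1/2=267/500, d=(M2−M1)/(6·2)=519/1000, b=Δ1−h1·(2M1+M2)/6=-911/250
seg 2: a=-4, c=M2/2=456/125, d=(M3−M2)/(6·1)=-296/125, b=Δ2−h2·(2M2+M3)/6=118/25
seg 3: a=2, c=M3/2=-432/125, d=(M4−M3)/(6·3)=48/125, b=Δ3−h3·(2M3+M4)/6=614/125
t_q=2 → seg 1, τ=1; S=-3+-911/250·τ+267/500·τ²+519/1000·τ³=-5591/1000

  seg 0: a=1 b=-2089/500 c=0 d=89/500
  seg 1: a=-3 b=-911/250 c=267/500 d=519/1000
  seg 2: a=-4 b=118/25 c=456/125 d=-296/125
  seg 3: a=2 b=614/125 c=-432/125 d=48/125
S(2) = -5591/1000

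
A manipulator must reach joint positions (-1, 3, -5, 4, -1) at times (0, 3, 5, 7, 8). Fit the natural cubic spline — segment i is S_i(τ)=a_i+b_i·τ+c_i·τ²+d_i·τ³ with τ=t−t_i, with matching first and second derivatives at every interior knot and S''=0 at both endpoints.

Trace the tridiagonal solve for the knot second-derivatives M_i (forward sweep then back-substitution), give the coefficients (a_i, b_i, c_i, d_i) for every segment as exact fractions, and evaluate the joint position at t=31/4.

Δ: Δ0=4/3, Δ1=-4, Δ2=9/2, Δ3=-5
row 1: diag=10, rhs=-32; c'=1/5, d'=-16/5
row 2: denom=8−2·1/5=38/5; d'=(51−2·-16/5)/(38/5)=287/38
row 3: denom=6−2·5/19=104/19; d'=(-57−2·287/38)/(104/19)=-685/52
back: M3=-685/52
back: M2=287/38−5/19·-685/52=573/52
back: M1=-16/5−1/5·573/52=-281/52
M: M0=0, M1=-281/52, M2=573/52, M3=-685/52, M4=0
seg 0: a=-1, c=M0/2=0, d=(M1−M0)/(6·3)=-281/936, b=Δ0−h0·(2M0+M1)/6=1259/312
seg 1: a=3, c=M1/2=-281/104, d=(M2−M1)/(6·2)=427/312, b=Δ1−h1·(2M1+M2)/6=-635/156
seg 2: a=-5, c=M2/2=573/104, d=(M3−M2)/(6·2)=-629/312, b=Δ2−h2·(2M2+M3)/6=241/156
seg 3: a=4, c=M3/2=-685/104, d=(M4−M3)/(6·1)=685/312, b=Δ3−h3·(2M3+M4)/6=-95/156
t_q=31/4 → seg 3, τ=3/4; S=4+-95/156·τ+-685/104·τ²+685/312·τ³=5089/6656

  seg 0: a=-1 b=1259/312 c=0 d=-281/936
  seg 1: a=3 b=-635/156 c=-281/104 d=427/312
  seg 2: a=-5 b=241/156 c=573/104 d=-629/312
  seg 3: a=4 b=-95/156 c=-685/104 d=685/312
S(31/4) = 5089/6656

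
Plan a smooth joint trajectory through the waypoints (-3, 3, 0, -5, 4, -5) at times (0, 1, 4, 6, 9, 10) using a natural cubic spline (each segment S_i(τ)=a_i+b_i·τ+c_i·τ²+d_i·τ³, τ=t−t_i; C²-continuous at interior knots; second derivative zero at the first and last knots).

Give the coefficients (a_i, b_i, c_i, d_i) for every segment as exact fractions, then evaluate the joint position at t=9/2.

  seg 0: a=-3 b=21771/3190 c=0 d=-2631/3190
  seg 1: a=3 b=6939/1595 c=-7893/3190 d=601/2610
  seg 2: a=0 b=-13647/3190 c=-641/1595 d=71/110
  seg 3: a=-5 b=5933/3190 c=5536/1595 d=-2689/2610
  seg 4: a=4 b=-8186/1595 c=-18507/3190 d=6169/3190
S(9/2) = -55093/25520

Δ: Δ0=6, Δ1=-1, Δ2=-5/2, Δ3=3, Δ4=-9
row 1: diag=8, rhs=-42; c'=3/8, d'=-21/4
row 2: denom=10−3·3/8=71/8; d'=(-9−3·-21/4)/(71/8)=54/71
row 3: denom=10−2·16/71=678/71; d'=(33−2·54/71)/(678/71)=745/226
row 4: denom=8−3·71/226=1595/226; d'=(-72−3·745/226)/(1595/226)=-18507/1595
back: M4=-18507/1595
back: M3=745/226−71/226·-18507/1595=11072/1595
back: M2=54/71−16/71·11072/1595=-1282/1595
back: M1=-21/4−3/8·-1282/1595=-7893/1595
M: M0=0, M1=-7893/1595, M2=-1282/1595, M3=11072/1595, M4=-18507/1595, M5=0
seg 0: a=-3, c=M0/2=0, d=(M1−M0)/(6·1)=-2631/3190, b=Δ0−h0·(2M0+M1)/6=21771/3190
seg 1: a=3, c=M1/2=-7893/3190, d=(M2−M1)/(6·3)=601/2610, b=Δ1−h1·(2M1+M2)/6=6939/1595
seg 2: a=0, c=M2/2=-641/1595, d=(M3−M2)/(6·2)=71/110, b=Δ2−h2·(2M2+M3)/6=-13647/3190
seg 3: a=-5, c=M3/2=5536/1595, d=(M4−M3)/(6·3)=-2689/2610, b=Δ3−h3·(2M3+M4)/6=5933/3190
seg 4: a=4, c=M4/2=-18507/3190, d=(M5−M4)/(6·1)=6169/3190, b=Δ4−h4·(2M4+M5)/6=-8186/1595
t_q=9/2 → seg 2, τ=1/2; S=0+-13647/3190·τ+-641/1595·τ²+71/110·τ³=-55093/25520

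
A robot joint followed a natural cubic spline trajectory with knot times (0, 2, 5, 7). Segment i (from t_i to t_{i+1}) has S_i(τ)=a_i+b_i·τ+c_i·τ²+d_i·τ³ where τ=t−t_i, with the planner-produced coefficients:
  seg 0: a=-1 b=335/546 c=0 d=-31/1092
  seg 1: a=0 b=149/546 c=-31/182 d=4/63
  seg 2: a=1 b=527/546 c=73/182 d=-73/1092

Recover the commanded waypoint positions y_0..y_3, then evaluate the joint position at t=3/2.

y_0 = S_0(0) = a_0 = -1
y_1 = S_1(0) = a_1 = 0
y_2 = S_2(0) = a_2 = 1
y_3 = S_2(2) = 4
t_q=3/2 is in segment 0 (τ=3/2); S_0(τ)=-73/416

y_0=-1 y_1=0 y_2=1 y_3=4
S(3/2) = -73/416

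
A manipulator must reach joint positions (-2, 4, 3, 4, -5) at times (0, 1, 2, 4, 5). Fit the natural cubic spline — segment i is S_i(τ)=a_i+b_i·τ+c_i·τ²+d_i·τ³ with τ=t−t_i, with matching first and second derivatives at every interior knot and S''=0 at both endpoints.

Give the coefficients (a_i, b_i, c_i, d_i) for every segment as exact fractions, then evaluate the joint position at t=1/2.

  seg 0: a=-2 b=492/61 c=0 d=-126/61
  seg 1: a=4 b=114/61 c=-378/61 d=203/61
  seg 2: a=3 b=-33/61 c=231/61 d=-797/488
  seg 3: a=4 b=-609/122 c=-1467/244 d=489/244
S(1/2) = 433/244

Δ: Δ0=6, Δ1=-1, Δ2=1/2, Δ3=-9
row 1: diag=4, rhs=-42; c'=1/4, d'=-21/2
row 2: denom=6−1·1/4=23/4; d'=(9−1·-21/2)/(23/4)=78/23
row 3: denom=6−2·8/23=122/23; d'=(-57−2·78/23)/(122/23)=-1467/122
back: M3=-1467/122
back: M2=78/23−8/23·-1467/122=462/61
back: M1=-21/2−1/4·462/61=-756/61
M: M0=0, M1=-756/61, M2=462/61, M3=-1467/122, M4=0
seg 0: a=-2, c=M0/2=0, d=(M1−M0)/(6·1)=-126/61, b=Δ0−h0·(2M0+M1)/6=492/61
seg 1: a=4, c=M1/2=-378/61, d=(M2−M1)/(6·1)=203/61, b=Δ1−h1·(2M1+M2)/6=114/61
seg 2: a=3, c=M2/2=231/61, d=(M3−M2)/(6·2)=-797/488, b=Δ2−h2·(2M2+M3)/6=-33/61
seg 3: a=4, c=M3/2=-1467/244, d=(M4−M3)/(6·1)=489/244, b=Δ3−h3·(2M3+M4)/6=-609/122
t_q=1/2 → seg 0, τ=1/2; S=-2+492/61·τ+0·τ²+-126/61·τ³=433/244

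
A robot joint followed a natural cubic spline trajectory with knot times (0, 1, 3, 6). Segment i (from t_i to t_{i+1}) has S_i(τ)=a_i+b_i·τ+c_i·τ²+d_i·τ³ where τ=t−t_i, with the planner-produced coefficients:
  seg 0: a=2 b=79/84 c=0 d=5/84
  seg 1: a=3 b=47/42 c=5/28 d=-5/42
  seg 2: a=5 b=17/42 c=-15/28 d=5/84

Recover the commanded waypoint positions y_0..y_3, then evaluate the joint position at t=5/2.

y_0 = S_0(0) = a_0 = 2
y_1 = S_1(0) = a_1 = 3
y_2 = S_2(0) = a_2 = 5
y_3 = S_2(3) = 3
t_q=5/2 is in segment 1 (τ=3/2); S_1(τ)=131/28

y_0=2 y_1=3 y_2=5 y_3=3
S(5/2) = 131/28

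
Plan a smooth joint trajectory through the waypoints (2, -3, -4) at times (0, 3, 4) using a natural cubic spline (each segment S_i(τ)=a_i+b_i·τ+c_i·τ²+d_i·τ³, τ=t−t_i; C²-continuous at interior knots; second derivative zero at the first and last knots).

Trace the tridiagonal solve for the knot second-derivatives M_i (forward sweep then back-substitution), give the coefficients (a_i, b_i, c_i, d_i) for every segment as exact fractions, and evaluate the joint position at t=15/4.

  seg 0: a=2 b=-23/12 c=0 d=1/36
  seg 1: a=-3 b=-7/6 c=1/4 d=-1/12
S(15/4) = -965/256

Δ: Δ0=-5/3, Δ1=-1
row 1: diag=8, rhs=4; c'=1/8, d'=1/2
back: M1=1/2
M: M0=0, M1=1/2, M2=0
seg 0: a=2, c=M0/2=0, d=(M1−M0)/(6·3)=1/36, b=Δ0−h0·(2M0+M1)/6=-23/12
seg 1: a=-3, c=M1/2=1/4, d=(M2−M1)/(6·1)=-1/12, b=Δ1−h1·(2M1+M2)/6=-7/6
t_q=15/4 → seg 1, τ=3/4; S=-3+-7/6·τ+1/4·τ²+-1/12·τ³=-965/256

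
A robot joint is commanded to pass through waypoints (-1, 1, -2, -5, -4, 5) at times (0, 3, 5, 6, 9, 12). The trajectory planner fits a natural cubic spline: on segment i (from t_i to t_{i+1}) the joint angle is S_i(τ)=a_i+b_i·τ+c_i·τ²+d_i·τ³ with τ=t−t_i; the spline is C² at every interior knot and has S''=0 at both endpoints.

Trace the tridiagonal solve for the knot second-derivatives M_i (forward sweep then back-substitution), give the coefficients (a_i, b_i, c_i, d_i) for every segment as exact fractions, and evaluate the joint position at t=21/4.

  seg 0: a=-1 b=51/44 c=0 d=-65/1188
  seg 1: a=1 b=-7/22 c=-65/132 d=-13/264
  seg 2: a=-2 b=-95/33 c=-26/33 d=2/3
  seg 3: a=-5 b=-27/11 c=40/33 d=-28/297
  seg 4: a=-4 b=25/11 c=4/11 d=-4/99
S(21/4) = -971/352

Δ: Δ0=2/3, Δ1=-3/2, Δ2=-3, Δ3=1/3, Δ4=3
row 1: diag=10, rhs=-13; c'=1/5, d'=-13/10
row 2: denom=6−2·1/5=28/5; d'=(-9−2·-13/10)/(28/5)=-8/7
row 3: denom=8−1·5/28=219/28; d'=(20−1·-8/7)/(219/28)=592/219
row 4: denom=12−3·28/73=792/73; d'=(16−3·592/219)/(792/73)=8/11
back: M4=8/11
back: M3=592/219−28/73·8/11=80/33
back: M2=-8/7−5/28·80/33=-52/33
back: M1=-13/10−1/5·-52/33=-65/66
M: M0=0, M1=-65/66, M2=-52/33, M3=80/33, M4=8/11, M5=0
seg 0: a=-1, c=M0/2=0, d=(M1−M0)/(6·3)=-65/1188, b=Δ0−h0·(2M0+M1)/6=51/44
seg 1: a=1, c=M1/2=-65/132, d=(M2−M1)/(6·2)=-13/264, b=Δ1−h1·(2M1+M2)/6=-7/22
seg 2: a=-2, c=M2/2=-26/33, d=(M3−M2)/(6·1)=2/3, b=Δ2−h2·(2M2+M3)/6=-95/33
seg 3: a=-5, c=M3/2=40/33, d=(M4−M3)/(6·3)=-28/297, b=Δ3−h3·(2M3+M4)/6=-27/11
seg 4: a=-4, c=M4/2=4/11, d=(M5−M4)/(6·3)=-4/99, b=Δ4−h4·(2M4+M5)/6=25/11
t_q=21/4 → seg 2, τ=1/4; S=-2+-95/33·τ+-26/33·τ²+2/3·τ³=-971/352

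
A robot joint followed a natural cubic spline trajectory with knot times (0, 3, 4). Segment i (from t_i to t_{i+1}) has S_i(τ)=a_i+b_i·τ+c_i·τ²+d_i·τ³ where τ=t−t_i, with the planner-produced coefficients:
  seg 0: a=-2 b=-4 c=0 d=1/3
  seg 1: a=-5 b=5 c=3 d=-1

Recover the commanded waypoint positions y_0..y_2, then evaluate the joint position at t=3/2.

y_0 = S_0(0) = a_0 = -2
y_1 = S_1(0) = a_1 = -5
y_2 = S_1(1) = 2
t_q=3/2 is in segment 0 (τ=3/2); S_0(τ)=-55/8

y_0=-2 y_1=-5 y_2=2
S(3/2) = -55/8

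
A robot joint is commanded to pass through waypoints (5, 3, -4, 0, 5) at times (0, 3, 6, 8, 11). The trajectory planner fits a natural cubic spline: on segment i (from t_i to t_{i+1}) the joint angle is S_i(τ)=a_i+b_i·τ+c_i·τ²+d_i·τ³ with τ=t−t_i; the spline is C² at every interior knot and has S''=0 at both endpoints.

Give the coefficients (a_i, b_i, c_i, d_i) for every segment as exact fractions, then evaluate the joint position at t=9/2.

  seg 0: a=5 b=28/177 c=0 d=-146/1593
  seg 1: a=3 b=-410/177 c=-146/177 d=145/531
  seg 2: a=-4 b=19/177 c=289/177 d=-81/236
  seg 3: a=0 b=446/177 c=-151/354 d=151/3186
S(9/2) = -665/472

Δ: Δ0=-2/3, Δ1=-7/3, Δ2=2, Δ3=5/3
row 1: diag=12, rhs=-10; c'=1/4, d'=-5/6
row 2: denom=10−3·1/4=37/4; d'=(26−3·-5/6)/(37/4)=114/37
row 3: denom=10−2·8/37=354/37; d'=(-2−2·114/37)/(354/37)=-151/177
back: M3=-151/177
back: M2=114/37−8/37·-151/177=578/177
back: M1=-5/6−1/4·578/177=-292/177
M: M0=0, M1=-292/177, M2=578/177, M3=-151/177, M4=0
seg 0: a=5, c=M0/2=0, d=(M1−M0)/(6·3)=-146/1593, b=Δ0−h0·(2M0+M1)/6=28/177
seg 1: a=3, c=M1/2=-146/177, d=(M2−M1)/(6·3)=145/531, b=Δ1−h1·(2M1+M2)/6=-410/177
seg 2: a=-4, c=M2/2=289/177, d=(M3−M2)/(6·2)=-81/236, b=Δ2−h2·(2M2+M3)/6=19/177
seg 3: a=0, c=M3/2=-151/354, d=(M4−M3)/(6·3)=151/3186, b=Δ3−h3·(2M3+M4)/6=446/177
t_q=9/2 → seg 1, τ=3/2; S=3+-410/177·τ+-146/177·τ²+145/531·τ³=-665/472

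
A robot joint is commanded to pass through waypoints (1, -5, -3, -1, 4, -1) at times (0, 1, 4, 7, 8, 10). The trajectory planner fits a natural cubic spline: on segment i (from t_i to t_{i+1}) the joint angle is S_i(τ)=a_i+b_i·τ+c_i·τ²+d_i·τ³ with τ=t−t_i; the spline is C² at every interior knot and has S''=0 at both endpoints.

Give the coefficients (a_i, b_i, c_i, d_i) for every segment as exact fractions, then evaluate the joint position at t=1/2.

Δ: Δ0=-6, Δ1=2/3, Δ2=2/3, Δ3=5, Δ4=-5/2
row 1: diag=8, rhs=40; c'=3/8, d'=5
row 2: denom=12−3·3/8=87/8; d'=(0−3·5)/(87/8)=-40/29
row 3: denom=8−3·8/29=208/29; d'=(26−3·-40/29)/(208/29)=437/104
row 4: denom=6−1·29/208=1219/208; d'=(-45−1·437/104)/(1219/208)=-10234/1219
back: M4=-10234/1219
back: M3=437/104−29/208·-10234/1219=6549/1219
back: M2=-40/29−8/29·6549/1219=-3488/1219
back: M1=5−3/8·-3488/1219=7403/1219
M: M0=0, M1=7403/1219, M2=-3488/1219, M3=6549/1219, M4=-10234/1219, M5=0
seg 0: a=1, c=M0/2=0, d=(M1−M0)/(6·1)=7403/7314, b=Δ0−h0·(2M0+M1)/6=-51287/7314
seg 1: a=-5, c=M1/2=7403/2438, d=(M2−M1)/(6·3)=-10891/21942, b=Δ1−h1·(2M1+M2)/6=-14539/3657
seg 2: a=-3, c=M2/2=-1744/1219, d=(M3−M2)/(6·3)=10037/21942, b=Δ2−h2·(2M2+M3)/6=6157/7314
seg 3: a=-1, c=M3/2=6549/2438, d=(M4−M3)/(6·1)=-16783/7314, b=Δ3−h3·(2M3+M4)/6=16853/3657
seg 4: a=4, c=M4/2=-5117/1219, d=(M5−M4)/(6·2)=5117/7314, b=Δ4−h4·(2M4+M5)/6=22651/7314
t_q=1/2 → seg 0, τ=1/2; S=1+-51287/7314·τ+0·τ²+7403/7314·τ³=-46411/19504

  seg 0: a=1 b=-51287/7314 c=0 d=7403/7314
  seg 1: a=-5 b=-14539/3657 c=7403/2438 d=-10891/21942
  seg 2: a=-3 b=6157/7314 c=-1744/1219 d=10037/21942
  seg 3: a=-1 b=16853/3657 c=6549/2438 d=-16783/7314
  seg 4: a=4 b=22651/7314 c=-5117/1219 d=5117/7314
S(1/2) = -46411/19504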